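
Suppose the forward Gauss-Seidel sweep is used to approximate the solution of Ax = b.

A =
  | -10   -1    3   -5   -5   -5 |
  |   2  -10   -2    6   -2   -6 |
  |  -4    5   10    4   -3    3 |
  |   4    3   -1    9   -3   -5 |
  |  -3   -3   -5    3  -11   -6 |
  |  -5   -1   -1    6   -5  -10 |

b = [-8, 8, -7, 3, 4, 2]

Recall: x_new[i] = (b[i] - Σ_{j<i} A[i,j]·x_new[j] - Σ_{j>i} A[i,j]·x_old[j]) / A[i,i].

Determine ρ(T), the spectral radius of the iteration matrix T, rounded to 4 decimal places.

A = D + L + U where D = diag(-10, -10, 10, 9, -11, -10).
Gauss-Seidel: T = -(D+L)⁻¹U, row 0 first, T[0,1] = -(-1)/(-10) = -0.1000; later rows by forward substitution.
  T[0,:] = [+0.0000, -0.1000, +0.3000, -0.5000, -0.5000, -0.5000]
  T[1,:] = [+0.0000, -0.0200, -0.1400, +0.5000, -0.3000, -0.7000]
  T[2,:] = [+0.0000, -0.0300, +0.1900, -0.8500, +0.2500, -0.1500]
  T[3,:] = [+0.0000, +0.0478, -0.0656, -0.0389, +0.6833, +0.9944]
  T[4,:] = [+0.0000, +0.0594, -0.1479, +0.3758, +0.2909, +0.1212]
  T[5,:] = [+0.0000, +0.0540, -0.1204, +0.0738, +0.5195, +0.8711]
|eigenvalues of T|: 1.3378, 0.2765, 0.2765, 0.1546, 0.0460, 0.0000.
ρ(T) = max|λ| = 1.3378; 1.3378 > 1 ⇒ diverges.

1.3378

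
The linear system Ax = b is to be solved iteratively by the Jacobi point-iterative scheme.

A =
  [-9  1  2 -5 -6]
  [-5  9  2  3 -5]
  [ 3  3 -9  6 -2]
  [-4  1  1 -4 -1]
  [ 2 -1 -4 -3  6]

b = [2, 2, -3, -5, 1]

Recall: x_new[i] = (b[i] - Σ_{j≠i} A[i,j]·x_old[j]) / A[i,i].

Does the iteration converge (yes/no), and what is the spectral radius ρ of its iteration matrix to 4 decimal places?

Diagonal D = diag(-9, 9, -9, -4, 6); L, U strict lower/upper.
Jacobi: T = -D⁻¹(L+U), T[2,0] = -(3)/(-9) = +0.3333; T[2,2] = 0.
  T[0,:] = [+0.0000, +0.1111, +0.2222, -0.5556, -0.6667]
  T[1,:] = [+0.5556, +0.0000, -0.2222, -0.3333, +0.5556]
  T[2,:] = [+0.3333, +0.3333, +0.0000, +0.6667, -0.2222]
  T[3,:] = [-1.0000, +0.2500, +0.2500, +0.0000, -0.2500]
  T[4,:] = [-0.3333, +0.1667, +0.6667, +0.5000, +0.0000]
|eigenvalues of T|: 1.1275, 0.9081, 0.6476, 0.6476, 0.4286.
ρ(T) = max|λ| = 1.1275; 1.1275 > 1, so it fails to converge.

no, ρ = 1.1275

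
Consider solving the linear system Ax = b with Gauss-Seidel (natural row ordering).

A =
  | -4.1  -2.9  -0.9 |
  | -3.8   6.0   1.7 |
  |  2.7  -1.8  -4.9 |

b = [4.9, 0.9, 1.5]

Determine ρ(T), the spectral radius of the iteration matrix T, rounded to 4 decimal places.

0.5983

A = D + L + U where D = diag(-4.1, 6, -4.9).
T_GS = -(D+L)⁻¹U: row 0 first, T[0,1] = -(-2.9)/(-4.1) = -0.7073; later rows by forward substitution.
  T[0,:] = [+0.0000, -0.7073, -0.2195]
  T[1,:] = [+0.0000, -0.4480, -0.4224]
  T[2,:] = [+0.0000, -0.2252, +0.0342]
|eigenvalues of T|: 0.5983, 0.1846, 0.0000.
ρ(T) = max|λ| = 0.5983; 0.5983 < 1: convergent.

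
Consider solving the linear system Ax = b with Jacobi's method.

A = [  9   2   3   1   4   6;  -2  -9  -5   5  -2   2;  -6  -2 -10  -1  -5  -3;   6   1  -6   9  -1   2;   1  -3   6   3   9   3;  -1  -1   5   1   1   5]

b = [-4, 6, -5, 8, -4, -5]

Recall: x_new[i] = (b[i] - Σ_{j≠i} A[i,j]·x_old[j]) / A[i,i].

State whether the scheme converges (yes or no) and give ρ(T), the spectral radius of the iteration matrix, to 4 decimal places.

no, ρ = 1.2502

A = D + L + U where D = diag(9, -9, -10, 9, 9, 5).
Jacobi: T = -D⁻¹(L+U), T[3,2] = -(-6)/(9) = +0.6667; T[3,3] = 0.
  T[0,:] = [+0.0000, -0.2222, -0.3333, -0.1111, -0.4444, -0.6667]
  T[1,:] = [-0.2222, +0.0000, -0.5556, +0.5556, -0.2222, +0.2222]
  T[2,:] = [-0.6000, -0.2000, +0.0000, -0.1000, -0.5000, -0.3000]
  T[3,:] = [-0.6667, -0.1111, +0.6667, +0.0000, +0.1111, -0.2222]
  T[4,:] = [-0.1111, +0.3333, -0.6667, -0.3333, +0.0000, -0.3333]
  T[5,:] = [+0.2000, +0.2000, -1.0000, -0.2000, -0.2000, +0.0000]
|λ(T)| sorted: 1.2502, 0.6402, 0.6402, 0.5076, 0.2457, 0.2457.
ρ = 1.2502; 1.2502 > 1 ⇒ diverges.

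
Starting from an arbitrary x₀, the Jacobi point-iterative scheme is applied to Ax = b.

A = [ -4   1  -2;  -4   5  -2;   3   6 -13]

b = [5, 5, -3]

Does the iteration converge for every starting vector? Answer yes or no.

yes

Write A = D+L+U with D = diag(-4, 5, -13).
T_J = -D⁻¹(L+U): T[0,1] = -(1)/(-4) = +0.2500; T[0,0] = 0.
  T[0,:] = [+0.0000, +0.2500, -0.5000]
  T[1,:] = [+0.8000, +0.0000, +0.4000]
  T[2,:] = [+0.2308, +0.4615, +0.0000]
eigenvalue magnitudes: 0.7058, 0.4784, 0.4784.
spectral radius ρ = 0.7058; 0.7058 < 1 ⇒ converges.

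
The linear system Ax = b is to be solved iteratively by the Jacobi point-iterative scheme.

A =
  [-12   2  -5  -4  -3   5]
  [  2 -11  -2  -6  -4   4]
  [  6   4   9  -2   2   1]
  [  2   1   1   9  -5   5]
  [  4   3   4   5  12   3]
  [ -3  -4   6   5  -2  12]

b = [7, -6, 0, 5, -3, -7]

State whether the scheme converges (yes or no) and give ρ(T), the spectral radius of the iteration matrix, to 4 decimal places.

Split A = D + L + U, D = diag(-12, -11, 9, 9, 12, 12).
T_J = -D⁻¹(L+U): T[5,0] = -(-3)/(12) = +0.2500; T[5,5] = 0.
  T[0,:] = [+0.0000, +0.1667, -0.4167, -0.3333, -0.2500, +0.4167]
  T[1,:] = [+0.1818, +0.0000, -0.1818, -0.5455, -0.3636, +0.3636]
  T[2,:] = [-0.6667, -0.4444, +0.0000, +0.2222, -0.2222, -0.1111]
  T[3,:] = [-0.2222, -0.1111, -0.1111, +0.0000, +0.5556, -0.5556]
  T[4,:] = [-0.3333, -0.2500, -0.3333, -0.4167, +0.0000, -0.2500]
  T[5,:] = [+0.2500, +0.3333, -0.5000, -0.4167, +0.1667, +0.0000]
|λ(T)| sorted: 1.2781, 0.7684, 0.4482, 0.4482, 0.1124, 0.0264.
spectral radius ρ = 1.2781; 1.2781 > 1, so it fails to converge.

no, ρ = 1.2781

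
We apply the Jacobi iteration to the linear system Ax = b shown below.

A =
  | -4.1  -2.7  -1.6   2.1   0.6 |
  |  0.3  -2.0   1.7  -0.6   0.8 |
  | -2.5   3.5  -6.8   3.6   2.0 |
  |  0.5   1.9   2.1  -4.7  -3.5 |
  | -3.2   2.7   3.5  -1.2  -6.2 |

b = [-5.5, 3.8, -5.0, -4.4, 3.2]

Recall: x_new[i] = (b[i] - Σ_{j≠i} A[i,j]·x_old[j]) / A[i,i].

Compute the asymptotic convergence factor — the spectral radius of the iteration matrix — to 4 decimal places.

Write A = D+L+U with D = diag(-4.1, -2, -6.8, -4.7, -6.2).
Jacobi: T = -D⁻¹(L+U), T[1,3] = -(-0.6)/(-2) = -0.3000; T[1,1] = 0.
  T[0,:] = [+0.0000, -0.6585, -0.3902, +0.5122, +0.1463]
  T[1,:] = [+0.1500, +0.0000, +0.8500, -0.3000, +0.4000]
  T[2,:] = [-0.3676, +0.5147, +0.0000, +0.5294, +0.2941]
  T[3,:] = [+0.1064, +0.4043, +0.4468, +0.0000, -0.7447]
  T[4,:] = [-0.5161, +0.4355, +0.5645, -0.1935, +0.0000]
moduli |λ_i(T)| = 1.1732, 0.7521, 0.7158, 0.7158, 0.5363.
ρ = 1.1732; 1.1732 > 1 ⇒ diverges.

1.1732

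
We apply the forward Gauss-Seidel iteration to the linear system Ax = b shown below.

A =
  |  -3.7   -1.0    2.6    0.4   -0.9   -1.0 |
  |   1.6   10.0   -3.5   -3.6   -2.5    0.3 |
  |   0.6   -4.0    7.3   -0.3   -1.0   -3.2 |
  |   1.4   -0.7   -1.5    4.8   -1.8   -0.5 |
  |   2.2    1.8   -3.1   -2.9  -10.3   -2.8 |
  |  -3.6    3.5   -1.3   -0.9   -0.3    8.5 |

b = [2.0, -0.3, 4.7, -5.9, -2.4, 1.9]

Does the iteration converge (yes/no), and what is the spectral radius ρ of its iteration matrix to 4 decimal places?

yes, ρ = 0.5440

A = D + L + U where D = diag(-3.7, 10, 7.3, 4.8, -10.3, 8.5).
T_GS = -(D+L)⁻¹U: row 0 first, T[0,4] = -(-0.9)/(-3.7) = -0.2432; later rows by forward substitution.
  T[0,:] = [+0.0000, -0.2703, +0.7027, +0.1081, -0.2432, -0.2703]
  T[1,:] = [+0.0000, +0.0432, +0.2376, +0.3427, +0.2889, +0.0132]
  T[2,:] = [+0.0000, +0.0459, +0.0724, +0.2200, +0.3153, +0.4678]
  T[3,:] = [+0.0000, +0.0995, -0.1477, +0.0872, +0.5866, +0.3311]
  T[4,:] = [+0.0000, -0.0920, +0.2114, -0.0078, -0.2615, -0.5613]
  T[5,:] = [+0.0000, -0.1180, +0.2027, -0.0527, -0.1209, -0.0331]
|eigenvalues of T|: 0.5440, 0.3202, 0.2271, 0.1282, 0.0331, 0.0000.
spectral radius ρ = 0.5440; 0.5440 < 1, so it converges for any x₀.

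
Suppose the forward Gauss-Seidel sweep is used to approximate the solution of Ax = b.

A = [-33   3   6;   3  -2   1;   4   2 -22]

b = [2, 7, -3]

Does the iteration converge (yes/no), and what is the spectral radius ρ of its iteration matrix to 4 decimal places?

yes, ρ = 0.2703

Write A = D+L+U with D = diag(-33, -2, -22).
T_GS = -(D+L)⁻¹U: row 0 first, T[0,2] = -(6)/(-33) = +0.1818; later rows by forward substitution.
  T[0,:] = [+0.0000  +0.0909  +0.1818]
  T[1,:] = [+0.0000  +0.1364  +0.7727]
  T[2,:] = [+0.0000  +0.0289  +0.1033]
|roots of det(T-λI)|: 0.2703, 0.0306, 0.0000.
ρ = 0.2703; 0.2703 < 1, so it converges for any x₀.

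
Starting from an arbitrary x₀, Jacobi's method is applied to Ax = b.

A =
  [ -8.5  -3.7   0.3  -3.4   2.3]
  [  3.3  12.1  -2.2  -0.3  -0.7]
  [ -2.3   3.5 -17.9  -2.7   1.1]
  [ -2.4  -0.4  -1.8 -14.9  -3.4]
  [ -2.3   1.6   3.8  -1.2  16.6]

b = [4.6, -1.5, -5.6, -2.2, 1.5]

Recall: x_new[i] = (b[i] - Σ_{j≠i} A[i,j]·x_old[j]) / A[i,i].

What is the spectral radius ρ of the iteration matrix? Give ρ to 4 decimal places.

0.5268

Write A = D+L+U with D = diag(-8.5, 12.1, -17.9, -14.9, 16.6).
Jacobi T = -D⁻¹(L+U): T[4,1] = -(1.6)/(16.6) = -0.0964; T[4,4] = 0.
  T[0,:] = [+0.0000 -0.4353 +0.0353 -0.4000 +0.2706]
  T[1,:] = [-0.2727 +0.0000 +0.1818 +0.0248 +0.0579]
  T[2,:] = [-0.1285 +0.1955 +0.0000 -0.1508 +0.0615]
  T[3,:] = [-0.1611 -0.0268 -0.1208 +0.0000 -0.2282]
  T[4,:] = [+0.1386 -0.0964 -0.2289 +0.0723 +0.0000]
eigenvalue magnitudes: 0.5268, 0.4276, 0.2568, 0.2063, 0.2063.
spectral radius ρ = 0.5268; 0.5268 < 1, so it converges for any x₀.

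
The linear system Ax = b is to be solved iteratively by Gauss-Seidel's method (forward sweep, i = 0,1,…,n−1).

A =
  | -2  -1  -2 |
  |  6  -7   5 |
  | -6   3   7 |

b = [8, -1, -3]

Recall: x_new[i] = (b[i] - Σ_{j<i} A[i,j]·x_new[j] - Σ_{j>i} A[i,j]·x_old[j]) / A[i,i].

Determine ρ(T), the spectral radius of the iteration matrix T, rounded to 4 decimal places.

0.8744

Write A = D+L+U with D = diag(-2, -7, 7).
GS T = -(D+L)⁻¹U: row 0 first, T[0,2] = -(-2)/(-2) = -1.0000; later rows by forward substitution.
  T[0,:] = [+0.0000  -0.5000  -1.0000]
  T[1,:] = [+0.0000  -0.4286  -0.1429]
  T[2,:] = [+0.0000  -0.2449  -0.7959]
eigenvalue magnitudes: 0.8744, 0.3501, 0.0000.
ρ = 0.8744; 0.8744 < 1 ⇒ converges.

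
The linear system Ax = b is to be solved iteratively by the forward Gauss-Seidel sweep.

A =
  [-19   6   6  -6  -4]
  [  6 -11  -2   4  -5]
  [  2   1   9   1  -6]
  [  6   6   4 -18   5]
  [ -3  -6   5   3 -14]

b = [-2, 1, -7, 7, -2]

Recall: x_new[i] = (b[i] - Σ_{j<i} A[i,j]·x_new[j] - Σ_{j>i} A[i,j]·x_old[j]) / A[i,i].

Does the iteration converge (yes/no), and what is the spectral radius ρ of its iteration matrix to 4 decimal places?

Let D = diag(-19, -11, 9, -18, -14); L, U the strict triangles.
GS T = -(D+L)⁻¹U: row 0 first, T[0,3] = -(-6)/(-19) = -0.3158; later rows by forward substitution.
  T[0,:] = [+0.0000 +0.3158 +0.3158 -0.3158 -0.2105]
  T[1,:] = [+0.0000 +0.1722 -0.0096 +0.1914 -0.5694]
  T[2,:] = [+0.0000 -0.0893 -0.0691 -0.0622 +0.7767]
  T[3,:] = [+0.0000 +0.1428 +0.0867 -0.0553 +0.1904]
  T[4,:] = [+0.0000 -0.1428 -0.0697 -0.0484 +0.6073]
moduli |λ_i(T)| = 0.6727, 0.1383, 0.1227, 0.0333, 0.0000.
ρ(T) = max|λ| = 0.6727; 0.6727 < 1: convergent.

yes, ρ = 0.6727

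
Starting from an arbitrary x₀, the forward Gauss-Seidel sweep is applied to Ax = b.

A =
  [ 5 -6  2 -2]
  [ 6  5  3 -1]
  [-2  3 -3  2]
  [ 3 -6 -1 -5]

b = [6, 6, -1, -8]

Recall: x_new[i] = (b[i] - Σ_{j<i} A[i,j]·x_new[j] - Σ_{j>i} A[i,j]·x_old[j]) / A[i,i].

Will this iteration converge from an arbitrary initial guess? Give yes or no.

Split A = D + L + U, D = diag(5, 5, -3, -5).
Gauss-Seidel: T = -(D+L)⁻¹U, row 0 first, T[0,1] = -(-6)/(5) = +1.2000; later rows by forward substitution.
  T[0,:] = [+0.0000  +1.2000  -0.4000  +0.4000]
  T[1,:] = [+0.0000  -1.4400  -0.1200  -0.2800]
  T[2,:] = [+0.0000  -2.2400  +0.1467  +0.1200]
  T[3,:] = [+0.0000  +2.8960  -0.1253  +0.5520]
eigenvalue magnitudes: 1.2306, 0.4838, 0.4838, 0.0000.
ρ = 1.2306; 1.2306 > 1, so it fails to converge.

no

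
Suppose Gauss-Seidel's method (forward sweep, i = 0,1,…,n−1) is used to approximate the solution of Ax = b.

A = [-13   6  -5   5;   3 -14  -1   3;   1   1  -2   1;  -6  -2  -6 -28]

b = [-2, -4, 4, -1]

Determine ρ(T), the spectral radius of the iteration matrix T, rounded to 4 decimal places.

Split A = D + L + U, D = diag(-13, -14, -2, -28).
T_GS = -(D+L)⁻¹U: row 0 first, T[0,2] = -(-5)/(-13) = -0.3846; later rows by forward substitution.
  T[0,:] = [+0.0000  +0.4615  -0.3846  +0.3846]
  T[1,:] = [+0.0000  +0.0989  -0.1538  +0.2967]
  T[2,:] = [+0.0000  +0.2802  -0.2692  +0.8407]
  T[3,:] = [+0.0000  -0.1660  +0.1511  -0.2838]
|λ(T)| sorted: 0.4656, 0.0931, 0.0815, 0.0000.
ρ = 0.4656; 0.4656 < 1: convergent.

0.4656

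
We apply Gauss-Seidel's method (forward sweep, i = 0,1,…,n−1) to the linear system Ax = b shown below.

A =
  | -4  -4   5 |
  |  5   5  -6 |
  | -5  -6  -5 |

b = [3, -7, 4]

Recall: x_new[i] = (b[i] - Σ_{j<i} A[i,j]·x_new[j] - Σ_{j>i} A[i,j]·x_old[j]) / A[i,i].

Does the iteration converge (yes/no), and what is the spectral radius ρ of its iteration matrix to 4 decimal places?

Let D = diag(-4, 5, -5); L, U the strict triangles.
T_GS = -(D+L)⁻¹U: row 0 first, T[0,2] = -(5)/(-4) = +1.2500; later rows by forward substitution.
  T[0,:] = [+0.0000  -1.0000  +1.2500]
  T[1,:] = [+0.0000  +1.0000  -0.0500]
  T[2,:] = [+0.0000  -0.2000  -1.1900]
|eigenvalues of T|: 1.1946, 1.0046, 0.0000.
ρ(T) = max|λ| = 1.1946; 1.1946 > 1: divergent.

no, ρ = 1.1946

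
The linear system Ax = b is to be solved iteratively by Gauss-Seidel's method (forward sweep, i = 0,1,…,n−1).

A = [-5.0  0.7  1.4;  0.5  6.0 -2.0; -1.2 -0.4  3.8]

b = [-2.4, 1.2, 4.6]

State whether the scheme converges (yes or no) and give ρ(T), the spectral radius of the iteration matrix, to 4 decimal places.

yes, ρ = 0.1878

Write A = D+L+U with D = diag(-5, 6, 3.8).
GS T = -(D+L)⁻¹U: row 0 first, T[0,1] = -(0.7)/(-5) = +0.1400; later rows by forward substitution.
  T[0,:] = [+0.0000  +0.1400  +0.2800]
  T[1,:] = [+0.0000  -0.0117  +0.3100]
  T[2,:] = [+0.0000  +0.0430  +0.1211]
|roots of det(T-λI)|: 0.1878, 0.0785, 0.0000.
spectral radius ρ = 0.1878; 0.1878 < 1: convergent.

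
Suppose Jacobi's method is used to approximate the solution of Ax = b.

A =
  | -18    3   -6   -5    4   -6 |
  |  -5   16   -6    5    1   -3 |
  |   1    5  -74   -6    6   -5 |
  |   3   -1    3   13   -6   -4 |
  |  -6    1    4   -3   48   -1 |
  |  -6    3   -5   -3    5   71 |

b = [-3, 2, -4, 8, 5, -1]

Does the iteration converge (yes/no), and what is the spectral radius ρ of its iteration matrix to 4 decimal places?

Diagonal D = diag(-18, 16, -74, 13, 48, 71); L, U strict lower/upper.
Jacobi T = -D⁻¹(L+U): T[2,0] = -(1)/(-74) = +0.0135; T[2,2] = 0.
  T[0,:] = [+0.0000 +0.1667 -0.3333 -0.2778 +0.2222 -0.3333]
  T[1,:] = [+0.3125 +0.0000 +0.3750 -0.3125 -0.0625 +0.1875]
  T[2,:] = [+0.0135 +0.0676 +0.0000 -0.0811 +0.0811 -0.0676]
  T[3,:] = [-0.2308 +0.0769 -0.2308 +0.0000 +0.4615 +0.3077]
  T[4,:] = [+0.1250 -0.0208 -0.0833 +0.0625 +0.0000 +0.0208]
  T[5,:] = [+0.0845 -0.0423 +0.0704 +0.0423 -0.0704 +0.0000]
moduli |λ_i(T)| = 0.3986, 0.3332, 0.1824, 0.1824, 0.1575, 0.0530.
ρ = 0.3986; 0.3986 < 1 ⇒ converges.

yes, ρ = 0.3986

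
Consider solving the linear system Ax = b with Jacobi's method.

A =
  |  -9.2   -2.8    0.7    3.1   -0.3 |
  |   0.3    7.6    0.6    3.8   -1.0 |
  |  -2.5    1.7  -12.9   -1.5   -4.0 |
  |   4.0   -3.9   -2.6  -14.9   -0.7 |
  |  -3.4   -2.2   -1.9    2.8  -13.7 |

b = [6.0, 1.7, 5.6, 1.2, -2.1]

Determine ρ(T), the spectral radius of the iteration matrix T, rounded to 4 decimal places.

0.5581

Write A = D+L+U with D = diag(-9.2, 7.6, -12.9, -14.9, -13.7).
Jacobi: T = -D⁻¹(L+U), T[3,1] = -(-3.9)/(-14.9) = -0.2617; T[3,3] = 0.
  T[0,:] = [+0.0000, -0.3043, +0.0761, +0.3370, -0.0326]
  T[1,:] = [-0.0395, +0.0000, -0.0789, -0.5000, +0.1316]
  T[2,:] = [-0.1938, +0.1318, +0.0000, -0.1163, -0.3101]
  T[3,:] = [+0.2685, -0.2617, -0.1745, +0.0000, -0.0470]
  T[4,:] = [-0.2482, -0.1606, -0.1387, +0.2044, +0.0000]
moduli |λ_i(T)| = 0.5581, 0.3500, 0.3335, 0.3335, 0.2596.
ρ = 0.5581; 0.5581 < 1: convergent.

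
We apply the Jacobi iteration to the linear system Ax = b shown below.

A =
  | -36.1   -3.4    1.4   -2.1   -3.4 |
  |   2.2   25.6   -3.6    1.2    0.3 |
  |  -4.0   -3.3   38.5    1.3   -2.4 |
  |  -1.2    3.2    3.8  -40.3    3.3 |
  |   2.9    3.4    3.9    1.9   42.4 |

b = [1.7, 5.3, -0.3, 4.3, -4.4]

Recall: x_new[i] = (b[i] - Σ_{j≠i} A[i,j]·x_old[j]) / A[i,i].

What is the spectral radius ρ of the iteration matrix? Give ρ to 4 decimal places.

0.2000

Diagonal D = diag(-36.1, 25.6, 38.5, -40.3, 42.4); L, U strict lower/upper.
Jacobi T = -D⁻¹(L+U): T[3,2] = -(3.8)/(-40.3) = +0.0943; T[3,3] = 0.
  T[0,:] = [+0.0000, -0.0942, +0.0388, -0.0582, -0.0942]
  T[1,:] = [-0.0859, +0.0000, +0.1406, -0.0469, -0.0117]
  T[2,:] = [+0.1039, +0.0857, +0.0000, -0.0338, +0.0623]
  T[3,:] = [-0.0298, +0.0794, +0.0943, +0.0000, +0.0819]
  T[4,:] = [-0.0684, -0.0802, -0.0920, -0.0448, +0.0000]
|roots of det(T-λI)|: 0.2000, 0.1200, 0.1104, 0.1104, 0.0204.
spectral radius ρ = 0.2000; 0.2000 < 1: convergent.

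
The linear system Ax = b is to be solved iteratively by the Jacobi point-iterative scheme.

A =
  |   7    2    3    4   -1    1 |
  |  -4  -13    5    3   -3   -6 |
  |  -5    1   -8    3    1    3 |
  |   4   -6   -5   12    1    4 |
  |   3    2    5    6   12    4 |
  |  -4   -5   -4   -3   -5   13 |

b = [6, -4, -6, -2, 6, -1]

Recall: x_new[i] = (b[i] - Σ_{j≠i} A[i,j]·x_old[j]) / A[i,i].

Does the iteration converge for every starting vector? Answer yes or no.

A = D + L + U where D = diag(7, -13, -8, 12, 12, 13).
T_J = -D⁻¹(L+U): T[1,5] = -(-6)/(-13) = -0.4615; T[1,1] = 0.
  T[0,:] = [+0.0000  -0.2857  -0.4286  -0.5714  +0.1429  -0.1429]
  T[1,:] = [-0.3077  +0.0000  +0.3846  +0.2308  -0.2308  -0.4615]
  T[2,:] = [-0.6250  +0.1250  +0.0000  +0.3750  +0.1250  +0.3750]
  T[3,:] = [-0.3333  +0.5000  +0.4167  +0.0000  -0.0833  -0.3333]
  T[4,:] = [-0.2500  -0.1667  -0.4167  -0.5000  +0.0000  -0.3333]
  T[5,:] = [+0.3077  +0.3846  +0.3077  +0.2308  +0.3846  +0.0000]
|eigenvalues of T|: 1.2024, 0.5803, 0.5803, 0.3927, 0.2925, 0.2925.
ρ = 1.2024; 1.2024 > 1: divergent.

no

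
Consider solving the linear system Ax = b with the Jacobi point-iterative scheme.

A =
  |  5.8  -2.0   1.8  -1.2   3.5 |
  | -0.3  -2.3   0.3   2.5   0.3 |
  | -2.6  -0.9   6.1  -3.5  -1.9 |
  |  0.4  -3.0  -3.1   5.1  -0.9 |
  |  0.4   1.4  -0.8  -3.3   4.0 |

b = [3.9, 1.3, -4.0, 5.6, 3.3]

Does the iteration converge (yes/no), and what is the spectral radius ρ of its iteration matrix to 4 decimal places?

Split A = D + L + U, D = diag(5.8, -2.3, 6.1, 5.1, 4).
T_J = -D⁻¹(L+U): T[1,2] = -(0.3)/(-2.3) = +0.1304; T[1,1] = 0.
  T[0,:] = [+0.0000  +0.3448  -0.3103  +0.2069  -0.6034]
  T[1,:] = [-0.1304  +0.0000  +0.1304  +1.0870  +0.1304]
  T[2,:] = [+0.4262  +0.1475  +0.0000  +0.5738  +0.3115]
  T[3,:] = [-0.0784  +0.5882  +0.6078  +0.0000  +0.1765]
  T[4,:] = [-0.1000  -0.3500  +0.2000  +0.8250  +0.0000]
|λ(T)| sorted: 1.1777, 0.7360, 0.7360, 0.4060, 0.4060.
spectral radius ρ = 1.1777; 1.1777 > 1: divergent.

no, ρ = 1.1777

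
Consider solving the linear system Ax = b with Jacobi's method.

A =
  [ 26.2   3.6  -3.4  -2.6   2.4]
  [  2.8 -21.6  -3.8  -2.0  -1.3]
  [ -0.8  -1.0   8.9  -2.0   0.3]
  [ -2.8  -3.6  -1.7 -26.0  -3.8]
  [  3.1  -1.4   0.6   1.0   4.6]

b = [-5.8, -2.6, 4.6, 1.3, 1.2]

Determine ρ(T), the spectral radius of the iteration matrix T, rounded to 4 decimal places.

0.3416

A = D + L + U where D = diag(26.2, -21.6, 8.9, -26, 4.6).
T_J = -D⁻¹(L+U): T[0,4] = -(2.4)/(26.2) = -0.0916; T[0,0] = 0.
  T[0,:] = [+0.0000, -0.1374, +0.1298, +0.0992, -0.0916]
  T[1,:] = [+0.1296, +0.0000, -0.1759, -0.0926, -0.0602]
  T[2,:] = [+0.0899, +0.1124, +0.0000, +0.2247, -0.0337]
  T[3,:] = [-0.1077, -0.1385, -0.0654, +0.0000, -0.1462]
  T[4,:] = [-0.6739, +0.3043, -0.1304, -0.2174, +0.0000]
|eigenvalues of T|: 0.3416, 0.2817, 0.2631, 0.2631, 0.0769.
ρ = 0.3416; 0.3416 < 1, so it converges for any x₀.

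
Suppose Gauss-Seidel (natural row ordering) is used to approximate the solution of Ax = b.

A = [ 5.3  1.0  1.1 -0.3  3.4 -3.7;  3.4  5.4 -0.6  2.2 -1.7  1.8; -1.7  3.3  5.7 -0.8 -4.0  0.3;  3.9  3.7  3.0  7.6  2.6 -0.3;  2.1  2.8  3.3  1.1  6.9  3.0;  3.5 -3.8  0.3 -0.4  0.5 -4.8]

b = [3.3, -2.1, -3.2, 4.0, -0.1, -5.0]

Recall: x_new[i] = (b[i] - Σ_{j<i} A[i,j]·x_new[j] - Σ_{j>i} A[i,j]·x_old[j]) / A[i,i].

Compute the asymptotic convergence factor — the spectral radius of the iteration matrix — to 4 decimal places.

1.5119

A = D + L + U where D = diag(5.3, 5.4, 5.7, 7.6, 6.9, -4.8).
GS T = -(D+L)⁻¹U: row 0 first, T[0,5] = -(-3.7)/(5.3) = +0.6981; later rows by forward substitution.
  T[0,:] = [+0.0000 -0.1887 -0.2075 +0.0566 -0.6415 +0.6981]
  T[1,:] = [+0.0000 +0.1188 +0.2418 -0.4430 +0.7187 -0.7729]
  T[2,:] = [+0.0000 -0.1251 -0.2019 +0.4137 +0.0943 +0.6030]
  T[3,:] = [+0.0000 +0.0883 +0.0685 +0.0233 -0.4000 -0.1805]
  T[4,:] = [+0.0000 +0.0549 +0.0507 -0.0390 -0.0778 -0.5932]
  T[5,:] = [+0.0000 -0.2411 -0.3558 +0.4119 -1.0056 +1.1118]
eigenvalue magnitudes: 1.5119, 0.3829, 0.3829, 0.0586, 0.0246, 0.0000.
ρ(T) = max|λ| = 1.5119; 1.5119 > 1: divergent.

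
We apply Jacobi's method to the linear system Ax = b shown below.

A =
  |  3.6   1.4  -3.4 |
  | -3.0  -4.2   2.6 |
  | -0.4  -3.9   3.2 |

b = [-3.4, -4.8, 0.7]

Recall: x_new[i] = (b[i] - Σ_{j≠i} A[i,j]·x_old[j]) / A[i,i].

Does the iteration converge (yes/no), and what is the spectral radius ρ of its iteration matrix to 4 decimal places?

A = D + L + U where D = diag(3.6, -4.2, 3.2).
T_J = -D⁻¹(L+U): T[2,0] = -(-0.4)/(3.2) = +0.1250; T[2,2] = 0.
  T[0,:] = [+0.0000  -0.3889  +0.9444]
  T[1,:] = [-0.7143  +0.0000  +0.6190]
  T[2,:] = [+0.1250  +1.2188  +0.0000]
moduli |λ_i(T)| = 1.3371, 0.7984, 0.7984.
spectral radius ρ = 1.3371; 1.3371 > 1: divergent.

no, ρ = 1.3371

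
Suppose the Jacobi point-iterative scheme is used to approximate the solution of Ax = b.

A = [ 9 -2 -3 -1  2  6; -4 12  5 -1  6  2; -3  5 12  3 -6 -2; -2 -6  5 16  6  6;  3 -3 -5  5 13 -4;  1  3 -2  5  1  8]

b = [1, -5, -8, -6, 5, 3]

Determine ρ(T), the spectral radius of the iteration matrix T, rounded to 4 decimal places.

1.2623

Write A = D+L+U with D = diag(9, 12, 12, 16, 13, 8).
T_J = -D⁻¹(L+U): T[1,5] = -(2)/(12) = -0.1667; T[1,1] = 0.
  T[0,:] = [+0.0000, +0.2222, +0.3333, +0.1111, -0.2222, -0.6667]
  T[1,:] = [+0.3333, +0.0000, -0.4167, +0.0833, -0.5000, -0.1667]
  T[2,:] = [+0.2500, -0.4167, +0.0000, -0.2500, +0.5000, +0.1667]
  T[3,:] = [+0.1250, +0.3750, -0.3125, +0.0000, -0.3750, -0.3750]
  T[4,:] = [-0.2308, +0.2308, +0.3846, -0.3846, +0.0000, +0.3077]
  T[5,:] = [-0.1250, -0.3750, +0.2500, -0.6250, -0.1250, +0.0000]
moduli |λ_i(T)| = 1.2623, 0.8509, 0.4747, 0.4747, 0.3684, 0.3077.
ρ(T) = max|λ| = 1.2623; 1.2623 > 1, so it fails to converge.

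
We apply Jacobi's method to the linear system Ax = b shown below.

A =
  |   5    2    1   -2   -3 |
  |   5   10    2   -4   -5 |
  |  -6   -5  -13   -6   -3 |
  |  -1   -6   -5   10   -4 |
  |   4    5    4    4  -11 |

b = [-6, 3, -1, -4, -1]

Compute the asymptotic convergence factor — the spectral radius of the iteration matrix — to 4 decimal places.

1.1211

Diagonal D = diag(5, 10, -13, 10, -11); L, U strict lower/upper.
Jacobi: T = -D⁻¹(L+U), T[0,1] = -(2)/(5) = -0.4000; T[0,0] = 0.
  T[0,:] = [+0.0000, -0.4000, -0.2000, +0.4000, +0.6000]
  T[1,:] = [-0.5000, +0.0000, -0.2000, +0.4000, +0.5000]
  T[2,:] = [-0.4615, -0.3846, +0.0000, -0.4615, -0.2308]
  T[3,:] = [+0.1000, +0.6000, +0.5000, +0.0000, +0.4000]
  T[4,:] = [+0.3636, +0.4545, +0.3636, +0.3636, +0.0000]
|λ(T)| sorted: 1.1211, 0.6555, 0.6555, 0.3897, 0.3534.
ρ = 1.1211; 1.1211 > 1 ⇒ diverges.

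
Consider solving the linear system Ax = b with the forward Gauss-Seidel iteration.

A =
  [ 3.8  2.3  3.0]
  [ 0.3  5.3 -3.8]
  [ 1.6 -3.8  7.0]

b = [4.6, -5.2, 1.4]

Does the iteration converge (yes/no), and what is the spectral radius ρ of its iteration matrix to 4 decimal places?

Split A = D + L + U, D = diag(3.8, 5.3, 7).
T_GS = -(D+L)⁻¹U: row 0 first, T[0,1] = -(2.3)/(3.8) = -0.6053; later rows by forward substitution.
  T[0,:] = [+0.0000, -0.6053, -0.7895]
  T[1,:] = [+0.0000, +0.0343, +0.7617]
  T[2,:] = [+0.0000, +0.1569, +0.5939]
|eigenvalues of T|: 0.7589, 0.1307, 0.0000.
ρ(T) = max|λ| = 0.7589; 0.7589 < 1 ⇒ converges.

yes, ρ = 0.7589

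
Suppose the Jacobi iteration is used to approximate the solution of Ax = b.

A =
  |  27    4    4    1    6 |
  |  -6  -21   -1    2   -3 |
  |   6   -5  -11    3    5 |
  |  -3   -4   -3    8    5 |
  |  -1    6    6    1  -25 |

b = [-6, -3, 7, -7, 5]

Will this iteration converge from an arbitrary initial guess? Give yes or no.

Split A = D + L + U, D = diag(27, -21, -11, 8, -25).
Jacobi T = -D⁻¹(L+U): T[4,2] = -(6)/(-25) = +0.2400; T[4,4] = 0.
  T[0,:] = [+0.0000  -0.1481  -0.1481  -0.0370  -0.2222]
  T[1,:] = [-0.2857  +0.0000  -0.0476  +0.0952  -0.1429]
  T[2,:] = [+0.5455  -0.4545  +0.0000  +0.2727  +0.4545]
  T[3,:] = [+0.3750  +0.5000  +0.3750  +0.0000  -0.6250]
  T[4,:] = [-0.0400  +0.2400  +0.2400  +0.0400  +0.0000]
|roots of det(T-λI)|: 0.5956, 0.4459, 0.4459, 0.1428, 0.1394.
ρ = 0.5956; 0.5956 < 1 ⇒ converges.

yes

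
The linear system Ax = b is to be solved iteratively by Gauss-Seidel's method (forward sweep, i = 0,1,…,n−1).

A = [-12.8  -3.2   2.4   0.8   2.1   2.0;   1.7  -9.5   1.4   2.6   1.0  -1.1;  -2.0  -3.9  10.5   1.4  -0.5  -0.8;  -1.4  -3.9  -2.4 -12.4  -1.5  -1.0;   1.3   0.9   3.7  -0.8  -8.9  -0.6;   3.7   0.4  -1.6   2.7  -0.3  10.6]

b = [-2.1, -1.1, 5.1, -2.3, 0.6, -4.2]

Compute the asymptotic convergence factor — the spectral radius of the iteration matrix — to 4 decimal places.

Split A = D + L + U, D = diag(-12.8, -9.5, 10.5, -12.4, -8.9, 10.6).
GS T = -(D+L)⁻¹U: row 0 first, T[0,3] = -(0.8)/(-12.8) = +0.0625; later rows by forward substitution.
  T[0,:] = [+0.0000  -0.2500  +0.1875  +0.0625  +0.1641  +0.1562]
  T[1,:] = [+0.0000  -0.0447  +0.1809  +0.2849  +0.1346  -0.0878]
  T[2,:] = [+0.0000  -0.0642  +0.1029  -0.0156  +0.1289  +0.0733]
  T[3,:] = [+0.0000  +0.0547  -0.0980  -0.0936  -0.2068  -0.0849]
  T[4,:] = [+0.0000  -0.0727  +0.0973  +0.0399  +0.1097  -0.0154]
  T[5,:] = [+0.0000  +0.0633  -0.0290  -0.0099  +0.0129  -0.0190]
|roots of det(T-λI)|: 0.1883, 0.1307, 0.1307, 0.1226, 0.0355, 0.0000.
ρ(T) = max|λ| = 0.1883; 0.1883 < 1: convergent.

0.1883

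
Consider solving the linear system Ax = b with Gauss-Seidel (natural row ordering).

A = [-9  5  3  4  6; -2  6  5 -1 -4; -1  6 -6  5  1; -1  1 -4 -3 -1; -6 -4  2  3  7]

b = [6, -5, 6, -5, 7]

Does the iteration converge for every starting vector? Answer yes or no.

no

Write A = D+L+U with D = diag(-9, 6, -6, -3, 7).
GS T = -(D+L)⁻¹U: row 0 first, T[0,4] = -(6)/(-9) = +0.6667; later rows by forward substitution.
  T[0,:] = [+0.0000  +0.5556  +0.3333  +0.4444  +0.6667]
  T[1,:] = [+0.0000  +0.1852  -0.7222  +0.3148  +0.8889]
  T[2,:] = [+0.0000  +0.0926  -0.7778  +1.0741  +0.9444]
  T[3,:] = [+0.0000  -0.2469  +0.6852  -1.4753  -1.5185]
  T[4,:] = [+0.0000  +0.6614  -0.1984  +0.8862  +1.4603]
eigenvalue magnitudes: 1.6227, 1.2815, 0.2302, 0.2302, 0.0000.
spectral radius ρ = 1.6227; 1.6227 > 1, so it fails to converge.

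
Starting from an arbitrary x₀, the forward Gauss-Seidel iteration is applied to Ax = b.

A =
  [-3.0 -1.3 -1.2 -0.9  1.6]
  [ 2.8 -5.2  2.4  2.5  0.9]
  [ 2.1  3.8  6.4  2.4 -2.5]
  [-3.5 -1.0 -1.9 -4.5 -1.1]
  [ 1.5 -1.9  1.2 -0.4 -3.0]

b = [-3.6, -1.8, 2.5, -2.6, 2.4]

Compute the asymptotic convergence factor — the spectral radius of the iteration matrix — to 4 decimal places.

A = D + L + U where D = diag(-3, -5.2, 6.4, -4.5, -3).
T_GS = -(D+L)⁻¹U: row 0 first, T[0,4] = -(1.6)/(-3) = +0.5333; later rows by forward substitution.
  T[0,:] = [+0.0000 -0.4333 -0.4000 -0.3000 +0.5333]
  T[1,:] = [+0.0000 -0.2333 +0.2462 +0.3192 +0.4603]
  T[2,:] = [+0.0000 +0.2807 -0.0149 -0.4661 -0.0577]
  T[3,:] = [+0.0000 +0.2704 +0.2627 +0.3592 -0.7372]
  T[4,:] = [+0.0000 +0.0074 -0.3969 -0.5865 +0.0504]
moduli |λ_i(T)| = 0.8272, 0.5347, 0.5347, 0.0388, 0.0000.
ρ(T) = max|λ| = 0.8272; 0.8272 < 1: convergent.

0.8272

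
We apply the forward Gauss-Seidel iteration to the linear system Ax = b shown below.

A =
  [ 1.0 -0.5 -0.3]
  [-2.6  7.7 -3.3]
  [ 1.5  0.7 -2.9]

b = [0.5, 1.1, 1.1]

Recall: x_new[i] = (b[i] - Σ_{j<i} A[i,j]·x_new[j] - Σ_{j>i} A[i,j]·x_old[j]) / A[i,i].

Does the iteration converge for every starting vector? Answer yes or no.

yes

A = D + L + U where D = diag(1, 7.7, -2.9).
T_GS = -(D+L)⁻¹U: row 0 first, T[0,2] = -(-0.3)/(1) = +0.3000; later rows by forward substitution.
  T[0,:] = [+0.0000  +0.5000  +0.3000]
  T[1,:] = [+0.0000  +0.1688  +0.5299]
  T[2,:] = [+0.0000  +0.2994  +0.2831]
|λ(T)| sorted: 0.6283, 0.1764, 0.0000.
ρ = 0.6283; 0.6283 < 1: convergent.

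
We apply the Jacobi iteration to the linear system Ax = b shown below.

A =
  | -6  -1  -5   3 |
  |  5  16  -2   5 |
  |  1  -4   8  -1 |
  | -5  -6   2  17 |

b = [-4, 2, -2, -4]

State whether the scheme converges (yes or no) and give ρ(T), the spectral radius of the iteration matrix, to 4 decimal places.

Let D = diag(-6, 16, 8, 17); L, U the strict triangles.
Jacobi T = -D⁻¹(L+U): T[3,2] = -(2)/(17) = -0.1176; T[3,3] = 0.
  T[0,:] = [+0.0000 -0.1667 -0.8333 +0.5000]
  T[1,:] = [-0.3125 +0.0000 +0.1250 -0.3125]
  T[2,:] = [-0.1250 +0.5000 +0.0000 +0.1250]
  T[3,:] = [+0.2941 +0.3529 -0.1176 +0.0000]
|eigenvalues of T|: 0.7028, 0.5263, 0.4003, 0.4003.
spectral radius ρ = 0.7028; 0.7028 < 1: convergent.

yes, ρ = 0.7028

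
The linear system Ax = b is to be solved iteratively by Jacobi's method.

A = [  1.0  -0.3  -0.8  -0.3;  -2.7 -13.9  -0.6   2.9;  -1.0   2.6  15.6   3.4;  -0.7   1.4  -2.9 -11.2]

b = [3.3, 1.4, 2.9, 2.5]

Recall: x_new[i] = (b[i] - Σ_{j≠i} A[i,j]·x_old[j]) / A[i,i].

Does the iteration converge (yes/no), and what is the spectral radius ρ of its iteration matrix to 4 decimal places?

Diagonal D = diag(1, -13.9, 15.6, -11.2); L, U strict lower/upper.
T_J = -D⁻¹(L+U): T[2,3] = -(3.4)/(15.6) = -0.2179; T[2,2] = 0.
  T[0,:] = [+0.0000 +0.3000 +0.8000 +0.3000]
  T[1,:] = [-0.1942 +0.0000 -0.0432 +0.2086]
  T[2,:] = [+0.0641 -0.1667 +0.0000 -0.2179]
  T[3,:] = [-0.0625 +0.1250 -0.2589 +0.0000]
moduli |λ_i(T)| = 0.4047, 0.2442, 0.2442, 0.1750.
ρ = 0.4047; 0.4047 < 1: convergent.

yes, ρ = 0.4047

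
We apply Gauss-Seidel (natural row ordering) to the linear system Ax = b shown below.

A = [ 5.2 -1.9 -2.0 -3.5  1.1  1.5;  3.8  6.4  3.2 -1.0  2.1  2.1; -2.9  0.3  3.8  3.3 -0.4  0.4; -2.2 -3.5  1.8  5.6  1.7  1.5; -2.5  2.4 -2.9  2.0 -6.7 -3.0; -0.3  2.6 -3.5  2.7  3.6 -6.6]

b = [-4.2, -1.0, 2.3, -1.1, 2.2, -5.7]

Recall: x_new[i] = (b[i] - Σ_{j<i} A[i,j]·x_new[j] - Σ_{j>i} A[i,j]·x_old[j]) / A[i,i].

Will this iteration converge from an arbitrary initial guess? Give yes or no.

no

Write A = D+L+U with D = diag(5.2, 6.4, 3.8, 5.6, -6.7, -6.6).
GS T = -(D+L)⁻¹U: row 0 first, T[0,3] = -(-3.5)/(5.2) = +0.6731; later rows by forward substitution.
  T[0,:] = [+0.0000  +0.3654  +0.3846  +0.6731  -0.2115  -0.2885]
  T[1,:] = [+0.0000  -0.2169  -0.7284  -0.2434  -0.2025  -0.1569]
  T[2,:] = [+0.0000  +0.2960  +0.3510  -0.3355  -0.0402  -0.3130]
  T[3,:] = [+0.0000  -0.0872  -0.4170  +0.2202  -0.5003  -0.3786]
  T[4,:] = [+0.0000  -0.3682  -0.6808  -0.1274  -0.1256  -0.3738]
  T[5,:] = [+0.0000  -0.4955  -1.0325  +0.0720  -0.3220  -0.2415]
moduli |λ_i(T)| = 1.1294, 0.4711, 0.4711, 0.3806, 0.0103, 0.0000.
ρ = 1.1294; 1.1294 > 1, so it fails to converge.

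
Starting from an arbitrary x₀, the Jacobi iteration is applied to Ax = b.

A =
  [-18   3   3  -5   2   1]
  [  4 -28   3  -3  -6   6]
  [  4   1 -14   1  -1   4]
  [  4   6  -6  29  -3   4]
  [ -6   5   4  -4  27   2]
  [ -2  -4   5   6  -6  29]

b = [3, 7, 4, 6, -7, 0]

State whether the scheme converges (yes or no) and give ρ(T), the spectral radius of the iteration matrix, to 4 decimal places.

A = D + L + U where D = diag(-18, -28, -14, 29, 27, 29).
T_J = -D⁻¹(L+U): T[5,4] = -(-6)/(29) = +0.2069; T[5,5] = 0.
  T[0,:] = [+0.0000 +0.1667 +0.1667 -0.2778 +0.1111 +0.0556]
  T[1,:] = [+0.1429 +0.0000 +0.1071 -0.1071 -0.2143 +0.2143]
  T[2,:] = [+0.2857 +0.0714 +0.0000 +0.0714 -0.0714 +0.2857]
  T[3,:] = [-0.1379 -0.2069 +0.2069 +0.0000 +0.1034 -0.1379]
  T[4,:] = [+0.2222 -0.1852 -0.1481 +0.1481 +0.0000 -0.0741]
  T[5,:] = [+0.0690 +0.1379 -0.1724 -0.2069 +0.2069 +0.0000]
eigenvalue magnitudes: 0.5267, 0.4238, 0.2057, 0.1880, 0.1806, 0.1806.
ρ(T) = max|λ| = 0.5267; 0.5267 < 1, so it converges for any x₀.

yes, ρ = 0.5267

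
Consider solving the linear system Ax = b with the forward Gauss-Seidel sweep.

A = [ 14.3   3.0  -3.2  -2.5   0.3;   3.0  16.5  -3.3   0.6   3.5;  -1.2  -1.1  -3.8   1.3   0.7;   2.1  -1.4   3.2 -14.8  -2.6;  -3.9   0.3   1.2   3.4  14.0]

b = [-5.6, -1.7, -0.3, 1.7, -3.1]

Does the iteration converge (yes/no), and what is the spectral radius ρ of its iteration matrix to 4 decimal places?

Split A = D + L + U, D = diag(14.3, 16.5, -3.8, -14.8, 14).
GS T = -(D+L)⁻¹U: row 0 first, T[0,3] = -(-2.5)/(14.3) = +0.1748; later rows by forward substitution.
  T[0,:] = [+0.0000 -0.2098 +0.2238 +0.1748 -0.0210]
  T[1,:] = [+0.0000 +0.0381 +0.1593 -0.0682 -0.2083]
  T[2,:] = [+0.0000 +0.0552 -0.1168 +0.3066 +0.2511]
  T[3,:] = [+0.0000 -0.0214 -0.0086 +0.0976 -0.1046]
  T[4,:] = [+0.0000 -0.0588 +0.0710 +0.0002 +0.0025]
moduli |λ_i(T)| = 0.2935, 0.1371, 0.1371, 0.1273, 0.0000.
ρ(T) = max|λ| = 0.2935; 0.2935 < 1 ⇒ converges.

yes, ρ = 0.2935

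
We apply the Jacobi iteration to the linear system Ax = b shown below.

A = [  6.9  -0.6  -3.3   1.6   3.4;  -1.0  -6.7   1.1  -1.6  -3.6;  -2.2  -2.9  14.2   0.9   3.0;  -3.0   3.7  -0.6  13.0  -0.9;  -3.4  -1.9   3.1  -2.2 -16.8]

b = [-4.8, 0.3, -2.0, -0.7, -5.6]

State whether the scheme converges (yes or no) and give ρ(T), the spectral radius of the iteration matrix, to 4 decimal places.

Diagonal D = diag(6.9, -6.7, 14.2, 13, -16.8); L, U strict lower/upper.
T_J = -D⁻¹(L+U): T[0,2] = -(-3.3)/(6.9) = +0.4783; T[0,0] = 0.
  T[0,:] = [+0.0000  +0.0870  +0.4783  -0.2319  -0.4928]
  T[1,:] = [-0.1493  +0.0000  +0.1642  -0.2388  -0.5373]
  T[2,:] = [+0.1549  +0.2042  +0.0000  -0.0634  -0.2113]
  T[3,:] = [+0.2308  -0.2846  +0.0462  +0.0000  +0.0692]
  T[4,:] = [-0.2024  -0.1131  +0.1845  -0.1310  +0.0000]
moduli |λ_i(T)| = 0.5453, 0.4043, 0.2514, 0.2514, 0.1450.
ρ(T) = max|λ| = 0.5453; 0.5453 < 1: convergent.

yes, ρ = 0.5453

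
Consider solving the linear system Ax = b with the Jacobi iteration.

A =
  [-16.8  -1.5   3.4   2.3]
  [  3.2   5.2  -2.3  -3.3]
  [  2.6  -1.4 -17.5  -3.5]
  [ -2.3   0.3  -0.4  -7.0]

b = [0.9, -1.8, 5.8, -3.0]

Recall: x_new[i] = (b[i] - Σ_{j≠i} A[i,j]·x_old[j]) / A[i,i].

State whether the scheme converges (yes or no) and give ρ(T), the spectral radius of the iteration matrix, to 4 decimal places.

Split A = D + L + U, D = diag(-16.8, 5.2, -17.5, -7).
T_J = -D⁻¹(L+U): T[3,2] = -(-0.4)/(-7) = -0.0571; T[3,3] = 0.
  T[0,:] = [+0.0000, -0.0893, +0.2024, +0.1369]
  T[1,:] = [-0.6154, +0.0000, +0.4423, +0.6346]
  T[2,:] = [+0.1486, -0.0800, +0.0000, -0.2000]
  T[3,:] = [-0.3286, +0.0429, -0.0571, +0.0000]
|eigenvalues of T|: 0.3519, 0.2983, 0.2983, 0.0226.
spectral radius ρ = 0.3519; 0.3519 < 1, so it converges for any x₀.

yes, ρ = 0.3519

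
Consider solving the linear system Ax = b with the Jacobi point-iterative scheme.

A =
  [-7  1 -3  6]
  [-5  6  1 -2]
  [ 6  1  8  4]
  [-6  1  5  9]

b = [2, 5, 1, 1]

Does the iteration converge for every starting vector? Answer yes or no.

no

Let D = diag(-7, 6, 8, 9); L, U the strict triangles.
Jacobi T = -D⁻¹(L+U): T[1,0] = -(-5)/(6) = +0.8333; T[1,1] = 0.
  T[0,:] = [+0.0000, +0.1429, -0.4286, +0.8571]
  T[1,:] = [+0.8333, +0.0000, -0.1667, +0.3333]
  T[2,:] = [-0.7500, -0.1250, +0.0000, -0.5000]
  T[3,:] = [+0.6667, -0.1111, -0.5556, +0.0000]
|λ(T)| sorted: 1.3016, 0.8121, 0.4365, 0.0530.
ρ = 1.3016; 1.3016 > 1: divergent.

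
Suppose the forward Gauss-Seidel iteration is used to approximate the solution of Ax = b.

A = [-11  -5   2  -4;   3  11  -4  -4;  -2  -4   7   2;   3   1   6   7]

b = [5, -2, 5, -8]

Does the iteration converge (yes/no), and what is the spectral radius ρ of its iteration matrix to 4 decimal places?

Diagonal D = diag(-11, 11, 7, 7); L, U strict lower/upper.
GS T = -(D+L)⁻¹U: row 0 first, T[0,1] = -(-5)/(-11) = -0.4545; later rows by forward substitution.
  T[0,:] = [+0.0000, -0.4545, +0.1818, -0.3636]
  T[1,:] = [+0.0000, +0.1240, +0.3140, +0.4628]
  T[2,:] = [+0.0000, -0.0590, +0.2314, -0.1251]
  T[3,:] = [+0.0000, +0.2277, -0.3211, +0.1970]
|λ(T)| sorted: 0.5345, 0.2037, 0.1859, 0.0000.
ρ(T) = max|λ| = 0.5345; 0.5345 < 1 ⇒ converges.

yes, ρ = 0.5345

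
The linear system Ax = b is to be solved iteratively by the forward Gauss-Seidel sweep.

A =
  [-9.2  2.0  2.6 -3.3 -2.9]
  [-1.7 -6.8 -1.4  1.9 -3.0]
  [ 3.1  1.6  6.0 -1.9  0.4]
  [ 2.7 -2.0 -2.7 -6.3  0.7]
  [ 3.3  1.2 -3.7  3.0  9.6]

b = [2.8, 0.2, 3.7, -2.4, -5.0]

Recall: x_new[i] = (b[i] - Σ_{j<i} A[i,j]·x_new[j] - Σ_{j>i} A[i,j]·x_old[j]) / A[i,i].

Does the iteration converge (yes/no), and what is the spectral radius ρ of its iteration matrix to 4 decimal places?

yes, ρ = 0.7516

Split A = D + L + U, D = diag(-9.2, -6.8, 6, -6.3, 9.6).
Gauss-Seidel: T = -(D+L)⁻¹U, row 0 first, T[0,3] = -(-3.3)/(-9.2) = -0.3587; later rows by forward substitution.
  T[0,:] = [+0.0000 +0.2174 +0.2826 -0.3587 -0.3152]
  T[1,:] = [+0.0000 -0.0543 -0.2765 +0.3691 -0.3624]
  T[2,:] = [+0.0000 -0.0978 -0.0723 +0.4036 +0.1928]
  T[3,:] = [+0.0000 +0.1523 +0.2399 -0.4439 +0.0084]
  T[4,:] = [+0.0000 -0.1532 -0.1654 +0.3714 +0.2253]
eigenvalue magnitudes: 0.7516, 0.3187, 0.0475, 0.0475, 0.0000.
ρ(T) = max|λ| = 0.7516; 0.7516 < 1 ⇒ converges.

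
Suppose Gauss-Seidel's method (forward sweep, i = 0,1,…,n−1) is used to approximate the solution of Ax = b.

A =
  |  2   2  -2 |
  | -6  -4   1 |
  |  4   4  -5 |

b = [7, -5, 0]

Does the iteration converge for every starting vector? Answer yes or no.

no

Let D = diag(2, -4, -5); L, U the strict triangles.
Gauss-Seidel: T = -(D+L)⁻¹U, row 0 first, T[0,2] = -(-2)/(2) = +1.0000; later rows by forward substitution.
  T[0,:] = [+0.0000 -1.0000 +1.0000]
  T[1,:] = [+0.0000 +1.5000 -1.2500]
  T[2,:] = [+0.0000 +0.4000 -0.2000]
|λ(T)| sorted: 1.1217, 0.1783, 0.0000.
ρ(T) = max|λ| = 1.1217; 1.1217 > 1: divergent.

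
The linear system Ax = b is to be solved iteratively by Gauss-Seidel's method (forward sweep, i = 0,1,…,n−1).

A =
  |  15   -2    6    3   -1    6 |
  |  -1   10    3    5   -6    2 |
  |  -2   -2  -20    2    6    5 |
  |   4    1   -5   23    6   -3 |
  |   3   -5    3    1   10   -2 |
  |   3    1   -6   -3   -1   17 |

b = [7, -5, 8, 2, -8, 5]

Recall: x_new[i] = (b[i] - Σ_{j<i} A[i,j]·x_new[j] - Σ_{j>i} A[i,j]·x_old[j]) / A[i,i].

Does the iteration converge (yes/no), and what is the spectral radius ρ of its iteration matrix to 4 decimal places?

yes, ρ = 0.5920

Split A = D + L + U, D = diag(15, 10, -20, 23, 10, 17).
Gauss-Seidel: T = -(D+L)⁻¹U, row 0 first, T[0,1] = -(-2)/(15) = +0.1333; later rows by forward substitution.
  T[0,:] = [+0.0000  +0.1333  -0.4000  -0.2000  +0.0667  -0.4000]
  T[1,:] = [+0.0000  +0.0133  -0.3400  -0.5200  +0.6067  -0.2400]
  T[2,:] = [+0.0000  -0.0147  +0.0740  +0.1720  +0.2327  +0.3140]
  T[3,:] = [+0.0000  -0.0270  +0.1004  +0.0948  -0.2483  +0.2787]
  T[4,:] = [+0.0000  -0.0262  -0.0822  -0.2611  +0.2384  +0.0779]
  T[5,:] = [+0.0000  -0.0358  +0.1296  +0.1280  +0.0049  +0.2493]
eigenvalue magnitudes: 0.5920, 0.2751, 0.1032, 0.1032, 0.0212, 0.0000.
spectral radius ρ = 0.5920; 0.5920 < 1: convergent.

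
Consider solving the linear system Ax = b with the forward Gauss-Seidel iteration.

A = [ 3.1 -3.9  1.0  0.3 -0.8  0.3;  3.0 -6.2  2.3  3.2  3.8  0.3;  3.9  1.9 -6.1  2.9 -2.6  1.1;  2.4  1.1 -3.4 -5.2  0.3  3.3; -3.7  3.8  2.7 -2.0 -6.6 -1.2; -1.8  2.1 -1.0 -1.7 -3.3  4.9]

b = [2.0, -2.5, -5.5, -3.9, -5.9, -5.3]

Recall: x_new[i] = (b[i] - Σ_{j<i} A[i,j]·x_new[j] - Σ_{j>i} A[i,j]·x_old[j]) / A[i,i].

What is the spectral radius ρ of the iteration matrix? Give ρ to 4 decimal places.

1.1590

Split A = D + L + U, D = diag(3.1, -6.2, -6.1, -5.2, -6.6, 4.9).
Gauss-Seidel: T = -(D+L)⁻¹U, row 0 first, T[0,3] = -(0.3)/(3.1) = -0.0968; later rows by forward substitution.
  T[0,:] = [+0.0000, +1.2581, -0.3226, -0.0968, +0.2581, -0.0968]
  T[1,:] = [+0.0000, +0.6087, +0.2149, +0.4693, +0.7378, +0.0016]
  T[2,:] = [+0.0000, +0.9939, -0.1393, +0.5597, -0.0314, +0.1189]
  T[3,:] = [+0.0000, +0.0595, -0.0123, -0.3114, +0.3534, +0.5125]
  T[4,:] = [+0.0000, +0.0338, +0.2513, +0.6478, +0.1601, -0.2333]
  T[5,:] = [+0.0000, +0.4475, -0.0741, +0.2058, +0.0027, +0.0087]
eigenvalue magnitudes: 1.1590, 0.7240, 0.3272, 0.3272, 0.0095, 0.0000.
ρ = 1.1590; 1.1590 > 1: divergent.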